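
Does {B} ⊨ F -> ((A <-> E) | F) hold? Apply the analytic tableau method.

Initial set: {B; ~(F -> ((A <-> E) | F))}.
~(F -> ((A <-> E) | F)): α-rule — add F, ~((A <-> E) | F).
~((A <-> E) | F): α-rule — add ~(A <-> E), ~F.
× closes — contains both F and ~F.
All 1 branch closes.
Every branch closed, so the premises entail the conclusion.

Yes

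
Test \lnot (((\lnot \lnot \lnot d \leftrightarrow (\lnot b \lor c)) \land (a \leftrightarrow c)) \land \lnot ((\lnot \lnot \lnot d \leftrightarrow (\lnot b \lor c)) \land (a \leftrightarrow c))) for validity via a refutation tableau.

Valid

Assume the negation and expand:
Initial set: {\lnot \lnot (((\lnot \lnot \lnot d \leftrightarrow (\lnot b \lor c)) \land (a \leftrightarrow c)) \land \lnot ((\lnot \lnot \lnot d \leftrightarrow (\lnot b \lor c)) \land (a \leftrightarrow c)))}.
\lnot \lnot (((\lnot \lnot \lnot d \leftrightarrow (\lnot b \lor c)) \land (a \leftrightarrow c)) \land \lnot ((\lnot \lnot \lnot d \leftrightarrow (\lnot b \lor c)) \land (a \leftrightarrow c))): α-rule — add ((\lnot \lnot \lnot d \leftrightarrow (\lnot b \lor c)) \land (a \leftrightarrow c)), \lnot ((\lnot \lnot \lnot d \leftrightarrow (\lnot b \lor c)) \land (a \leftrightarrow c)).
((\lnot \lnot \lnot d \leftrightarrow (\lnot b \lor c)) \land (a \leftrightarrow c)): α-rule — add (\lnot \lnot \lnot d \leftrightarrow (\lnot b \lor c)), (a \leftrightarrow c).
\lnot ((\lnot \lnot \lnot d \leftrightarrow (\lnot b \lor c)) \land (a \leftrightarrow c)): β-rule — branch into \lnot (\lnot \lnot \lnot d \leftrightarrow (\lnot b \lor c))  //  \lnot (a \leftrightarrow c).
  branch 1 (add \lnot (\lnot \lnot \lnot d \leftrightarrow (\lnot b \lor c))):
    (\lnot \lnot \lnot d \leftrightarrow (\lnot b \lor c)): β-rule — branch into \lnot \lnot \lnot d, (\lnot b \lor c)  //  \lnot \lnot \lnot \lnot d, \lnot (\lnot b \lor c).
      branch 1.1 (add \lnot \lnot \lnot d, (\lnot b \lor c)):
        \lnot \lnot \lnot d: drop double negation, giving \lnot d.
        (a \leftrightarrow c): β-rule — branch into a, c  //  \lnot a, \lnot c.
          branch 1.1.1 (add a, c):
            \lnot (\lnot \lnot \lnot d \leftrightarrow (\lnot b \lor c)): β-rule — branch into \lnot \lnot \lnot d, \lnot (\lnot b \lor c)  //  \lnot \lnot \lnot \lnot d, (\lnot b \lor c).
              branch 1.1.1.1 (add \lnot \lnot \lnot d, \lnot (\lnot b \lor c)):
                \lnot \lnot \lnot d: drop double negation, giving \lnot d.
                \lnot (\lnot b \lor c): α-rule — add \lnot \lnot b, \lnot c.
                × closes — contains both c and \lnot c.
              branch 1.1.1.2 (add \lnot \lnot \lnot \lnot d, (\lnot b \lor c)):
                \lnot \lnot \lnot \lnot d: drop double negation, giving \lnot \lnot d.
                × closes — contains both d and \lnot d.
          branch 1.1.2 (add \lnot a, \lnot c):
            \lnot (\lnot \lnot \lnot d \leftrightarrow (\lnot b \lor c)): β-rule — branch into \lnot \lnot \lnot d, \lnot (\lnot b \lor c)  //  \lnot \lnot \lnot \lnot d, (\lnot b \lor c).
              branch 1.1.2.1 (add \lnot \lnot \lnot d, \lnot (\lnot b \lor c)):
                \lnot \lnot \lnot d: drop double negation, giving \lnot d.
                \lnot (\lnot b \lor c): α-rule — add \lnot \lnot b, \lnot c.
                (\lnot b \lor c): β-rule — branch into \lnot b  //  c.
                  branch 1.1.2.1.1 (add \lnot b):
                    × closes — contains both b and \lnot b.
                  branch 1.1.2.1.2 (add c):
                    × closes — contains both c and \lnot c.
              branch 1.1.2.2 (add \lnot \lnot \lnot \lnot d, (\lnot b \lor c)):
                \lnot \lnot \lnot \lnot d: drop double negation, giving \lnot \lnot d.
                × closes — contains both d and \lnot d.
      branch 1.2 (add \lnot \lnot \lnot \lnot d, \lnot (\lnot b \lor c)):
        \lnot \lnot \lnot \lnot d: drop double negation, giving \lnot \lnot d.
        \lnot (\lnot b \lor c): α-rule — add \lnot \lnot b, \lnot c.
        (a \leftrightarrow c): β-rule — branch into a, c  //  \lnot a, \lnot c.
          branch 1.2.1 (add a, c):
            × closes — contains both c and \lnot c.
          branch 1.2.2 (add \lnot a, \lnot c):
            \lnot (\lnot \lnot \lnot d \leftrightarrow (\lnot b \lor c)): β-rule — branch into \lnot \lnot \lnot d, \lnot (\lnot b \lor c)  //  \lnot \lnot \lnot \lnot d, (\lnot b \lor c).
              branch 1.2.2.1 (add \lnot \lnot \lnot d, \lnot (\lnot b \lor c)):
                \lnot \lnot \lnot d: drop double negation, giving \lnot d.
                × closes — contains both d and \lnot d.
              branch 1.2.2.2 (add \lnot \lnot \lnot \lnot d, (\lnot b \lor c)):
                \lnot \lnot \lnot \lnot d: drop double negation, giving \lnot \lnot d.
                (\lnot b \lor c): β-rule — branch into \lnot b  //  c.
                  branch 1.2.2.2.1 (add \lnot b):
                    × closes — contains both b and \lnot b.
                  branch 1.2.2.2.2 (add c):
                    × closes — contains both c and \lnot c.
  branch 2 (add \lnot (a \leftrightarrow c)):
    (\lnot \lnot \lnot d \leftrightarrow (\lnot b \lor c)): β-rule — branch into \lnot \lnot \lnot d, (\lnot b \lor c)  //  \lnot \lnot \lnot \lnot d, \lnot (\lnot b \lor c).
      branch 2.1 (add \lnot \lnot \lnot d, (\lnot b \lor c)):
        \lnot \lnot \lnot d: drop double negation, giving \lnot d.
        (a \leftrightarrow c): β-rule — branch into a, c  //  \lnot a, \lnot c.
          branch 2.1.1 (add a, c):
            \lnot (a \leftrightarrow c): β-rule — branch into a, \lnot c  //  \lnot a, c.
              branch 2.1.1.1 (add a, \lnot c):
                × closes — contains both c and \lnot c.
              branch 2.1.1.2 (add \lnot a, c):
                × closes — contains both a and \lnot a.
          branch 2.1.2 (add \lnot a, \lnot c):
            \lnot (a \leftrightarrow c): β-rule — branch into a, \lnot c  //  \lnot a, c.
              branch 2.1.2.1 (add a, \lnot c):
                × closes — contains both a and \lnot a.
              branch 2.1.2.2 (add \lnot a, c):
                × closes — contains both c and \lnot c.
      branch 2.2 (add \lnot \lnot \lnot \lnot d, \lnot (\lnot b \lor c)):
        \lnot \lnot \lnot \lnot d: drop double negation, giving \lnot \lnot d.
        \lnot (\lnot b \lor c): α-rule — add \lnot \lnot b, \lnot c.
        (a \leftrightarrow c): β-rule — branch into a, c  //  \lnot a, \lnot c.
          branch 2.2.1 (add a, c):
            × closes — contains both c and \lnot c.
          branch 2.2.2 (add \lnot a, \lnot c):
            \lnot (a \leftrightarrow c): β-rule — branch into a, \lnot c  //  \lnot a, c.
              branch 2.2.2.1 (add a, \lnot c):
                × closes — contains both a and \lnot a.
              branch 2.2.2.2 (add \lnot a, c):
                × closes — contains both c and \lnot c.
All 16 branches close.
Every branch closed, so the negation is unsatisfiable and the formula is valid.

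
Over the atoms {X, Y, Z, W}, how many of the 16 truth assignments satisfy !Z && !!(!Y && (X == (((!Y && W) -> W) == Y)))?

Initial set: {(!Z && !!(!Y && (X == (((!Y && W) -> W) == Y))))}.
(!Z && !!(!Y && (X == (((!Y && W) -> W) == Y)))): α-rule — add !Z, !!(!Y && (X == (((!Y && W) -> W) == Y))).
!!(!Y && (X == (((!Y && W) -> W) == Y))): drop double negation, giving (!Y && (X == (((!Y && W) -> W) == Y))).
(!Y && (X == (((!Y && W) -> W) == Y))): α-rule — add !Y, (X == (((!Y && W) -> W) == Y)).
(X == (((!Y && W) -> W) == Y)): β-rule — branch into X, (((!Y && W) -> W) == Y)  //  !X, !(((!Y && W) -> W) == Y).
  branch 1 (add X, (((!Y && W) -> W) == Y)):
    (((!Y && W) -> W) == Y): β-rule — branch into ((!Y && W) -> W), Y  //  !((!Y && W) -> W), !Y.
      branch 1.1 (add ((!Y && W) -> W), Y):
        × closes — contains both Y and !Y.
      branch 1.2 (add !((!Y && W) -> W), !Y):
        !((!Y && W) -> W): α-rule — add (!Y && W), !W.
        (!Y && W): α-rule — add !Y, W.
        × closes — contains both W and !W.
  branch 2 (add !X, !(((!Y && W) -> W) == Y)):
    !(((!Y && W) -> W) == Y): β-rule — branch into ((!Y && W) -> W), !Y  //  !((!Y && W) -> W), Y.
      branch 2.1 (add ((!Y && W) -> W), !Y):
        ((!Y && W) -> W): β-rule — branch into !(!Y && W)  //  W.
          branch 2.1.1 (add !(!Y && W)):
            !(!Y && W): β-rule — branch into !!Y  //  !W.
              branch 2.1.1.1 (add !!Y):
                × closes — contains both Y and !Y.
              branch 2.1.1.2 (add !W):
                ○ open, literals {W=F, X=F, Y=F, Z=F}.
          branch 2.1.2 (add W):
            ○ open, literals {W=T, X=F, Y=F, Z=F}.
      branch 2.2 (add !((!Y && W) -> W), Y):
        × closes — contains both Y and !Y.
4 branches closed, 2 open.
Each open branch fixes some atoms; the unmentioned ones are free. Counting distinct full assignments: branch {W=F, X=F, Y=F, Z=F} (none free) contributes 1 new; branch {W=T, X=F, Y=F, Z=F} (none free) contributes 1 new. Total: 2.

2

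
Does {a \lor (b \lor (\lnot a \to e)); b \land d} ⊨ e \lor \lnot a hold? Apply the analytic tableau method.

Initial set: {(a \lor (b \lor (\lnot a \to e))); (b \land d); \lnot (e \lor \lnot a)}.
(b \land d): α-rule — add b, d.
\lnot (e \lor \lnot a): α-rule — add \lnot e, \lnot \lnot a.
(a \lor (b \lor (\lnot a \to e))): β-rule — branch into a  //  (b \lor (\lnot a \to e)).
  branch 1 (add a):
    ○ open, literals {a=true, b=true, d=true, e=false}.
  branch 2 (add (b \lor (\lnot a \to e))):
    (b \lor (\lnot a \to e)): β-rule — branch into b  //  (\lnot a \to e).
      branch 2.1 (add b):
        ○ open, literals {a=true, b=true, d=true, e=false}.
      branch 2.2 (add (\lnot a \to e)):
        (\lnot a \to e): β-rule — branch into \lnot \lnot a  //  e.
          branch 2.2.1 (add \lnot \lnot a):
            ○ open, literals {a=true, b=true, d=true, e=false}.
          branch 2.2.2 (add e):
            × closes — contains both e and \lnot e.
1 branch closed, 3 open.
An open branch gives a countermodel: a=true, b=true, d=true, e=false (unmentioned atoms arbitrary); the premises hold there but the conclusion fails.

No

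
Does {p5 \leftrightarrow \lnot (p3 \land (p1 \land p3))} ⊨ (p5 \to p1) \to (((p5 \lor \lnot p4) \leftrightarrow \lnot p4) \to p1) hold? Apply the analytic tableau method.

Initial set: {(p5 \leftrightarrow \lnot (p3 \land (p1 \land p3))); \lnot ((p5 \to p1) \to (((p5 \lor \lnot p4) \leftrightarrow \lnot p4) \to p1))}.
\lnot ((p5 \to p1) \to (((p5 \lor \lnot p4) \leftrightarrow \lnot p4) \to p1)): α-rule — add (p5 \to p1), \lnot (((p5 \lor \lnot p4) \leftrightarrow \lnot p4) \to p1).
\lnot (((p5 \lor \lnot p4) \leftrightarrow \lnot p4) \to p1): α-rule — add ((p5 \lor \lnot p4) \leftrightarrow \lnot p4), \lnot p1.
(p5 \leftrightarrow \lnot (p3 \land (p1 \land p3))): β-rule — branch into p5, \lnot (p3 \land (p1 \land p3))  //  \lnot p5, \lnot \lnot (p3 \land (p1 \land p3)).
  branch 1 (add p5, \lnot (p3 \land (p1 \land p3))):
    (p5 \to p1): β-rule — branch into \lnot p5  //  p1.
      branch 1.1 (add \lnot p5):
        × closes — contains both p5 and \lnot p5.
      branch 1.2 (add p1):
        × closes — contains both p1 and \lnot p1.
  branch 2 (add \lnot p5, \lnot \lnot (p3 \land (p1 \land p3))):
    \lnot \lnot (p3 \land (p1 \land p3)): α-rule — add p3, (p1 \land p3).
    (p1 \land p3): α-rule — add p1, p3.
    × closes — contains both p1 and \lnot p1.
All 3 branches close.
Every branch closed, so the premises entail the conclusion.

Yes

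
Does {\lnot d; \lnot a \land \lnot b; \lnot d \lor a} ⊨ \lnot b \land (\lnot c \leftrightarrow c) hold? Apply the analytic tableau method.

No

Initial set: {T \lnot d; T (\lnot a \land \lnot b); T (\lnot d \lor a); F (\lnot b \land (\lnot c \leftrightarrow c))}.
T (\lnot a \land \lnot b): α-rule — add T \lnot a, T \lnot b.
T (\lnot d \lor a): β-rule — branch into T \lnot d  //  T a.
  branch 1 (add T \lnot d):
    F (\lnot b \land (\lnot c \leftrightarrow c)): β-rule — branch into F \lnot b  //  F (\lnot c \leftrightarrow c).
      branch 1.1 (add F \lnot b):
        × closes — contains both b and \lnot b.
      branch 1.2 (add F (\lnot c \leftrightarrow c)):
        F (\lnot c \leftrightarrow c): β-rule — branch into T \lnot c, F c  //  F \lnot c, T c.
          branch 1.2.1 (add T \lnot c, F c):
            ○ open, literals {a=false, b=false, c=false, d=false}.
          branch 1.2.2 (add F \lnot c, T c):
            ○ open, literals {a=false, b=false, c=true, d=false}.
  branch 2 (add T a):
    × closes — contains both a and \lnot a.
2 branches closed, 2 open.
An open branch gives a countermodel: a=false, b=false, c=false, d=false (unmentioned atoms arbitrary); the premises hold there but the conclusion fails.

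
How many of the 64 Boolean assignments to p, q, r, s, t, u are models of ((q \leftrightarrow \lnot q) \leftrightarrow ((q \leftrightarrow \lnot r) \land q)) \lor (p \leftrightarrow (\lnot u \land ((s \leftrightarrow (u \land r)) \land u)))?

Initial set: {(((q \leftrightarrow \lnot q) \leftrightarrow ((q \leftrightarrow \lnot r) \land q)) \lor (p \leftrightarrow (\lnot u \land ((s \leftrightarrow (u \land r)) \land u))))}.
(((q \leftrightarrow \lnot q) \leftrightarrow ((q \leftrightarrow \lnot r) \land q)) \lor (p \leftrightarrow (\lnot u \land ((s \leftrightarrow (u \land r)) \land u)))): β-rule — branch into ((q \leftrightarrow \lnot q) \leftrightarrow ((q \leftrightarrow \lnot r) \land q))  //  (p \leftrightarrow (\lnot u \land ((s \leftrightarrow (u \land r)) \land u))).
  branch 1 (add ((q \leftrightarrow \lnot q) \leftrightarrow ((q \leftrightarrow \lnot r) \land q))):
    ((q \leftrightarrow \lnot q) \leftrightarrow ((q \leftrightarrow \lnot r) \land q)): β-rule — branch into (q \leftrightarrow \lnot q), ((q \leftrightarrow \lnot r) \land q)  //  \lnot (q \leftrightarrow \lnot q), \lnot ((q \leftrightarrow \lnot r) \land q).
      branch 1.1 (add (q \leftrightarrow \lnot q), ((q \leftrightarrow \lnot r) \land q)):
        ((q \leftrightarrow \lnot r) \land q): α-rule — add (q \leftrightarrow \lnot r), q.
        (q \leftrightarrow \lnot q): β-rule — branch into q, \lnot q  //  \lnot q, \lnot \lnot q.
          branch 1.1.1 (add q, \lnot q):
            × closes — contains both q and \lnot q.
          branch 1.1.2 (add \lnot q, \lnot \lnot q):
            × closes — contains both q and \lnot q.
      branch 1.2 (add \lnot (q \leftrightarrow \lnot q), \lnot ((q \leftrightarrow \lnot r) \land q)):
        \lnot (q \leftrightarrow \lnot q): β-rule — branch into q, \lnot \lnot q  //  \lnot q, \lnot q.
          branch 1.2.1 (add q, \lnot \lnot q):
            \lnot ((q \leftrightarrow \lnot r) \land q): β-rule — branch into \lnot (q \leftrightarrow \lnot r)  //  \lnot q.
              branch 1.2.1.1 (add \lnot (q \leftrightarrow \lnot r)):
                \lnot (q \leftrightarrow \lnot r): β-rule — branch into q, \lnot \lnot r  //  \lnot q, \lnot r.
                  branch 1.2.1.1.1 (add q, \lnot \lnot r):
                    ○ open, literals {q=true, r=true}.
                  branch 1.2.1.1.2 (add \lnot q, \lnot r):
                    × closes — contains both q and \lnot q.
              branch 1.2.1.2 (add \lnot q):
                × closes — contains both q and \lnot q.
          branch 1.2.2 (add \lnot q, \lnot q):
            \lnot ((q \leftrightarrow \lnot r) \land q): β-rule — branch into \lnot (q \leftrightarrow \lnot r)  //  \lnot q.
              branch 1.2.2.1 (add \lnot (q \leftrightarrow \lnot r)):
                \lnot (q \leftrightarrow \lnot r): β-rule — branch into q, \lnot \lnot r  //  \lnot q, \lnot r.
                  branch 1.2.2.1.1 (add q, \lnot \lnot r):
                    × closes — contains both q and \lnot q.
                  branch 1.2.2.1.2 (add \lnot q, \lnot r):
                    ○ open, literals {q=false, r=false}.
              branch 1.2.2.2 (add \lnot q):
                ○ open, literals {q=false}.
  branch 2 (add (p \leftrightarrow (\lnot u \land ((s \leftrightarrow (u \land r)) \land u)))):
    (p \leftrightarrow (\lnot u \land ((s \leftrightarrow (u \land r)) \land u))): β-rule — branch into p, (\lnot u \land ((s \leftrightarrow (u \land r)) \land u))  //  \lnot p, \lnot (\lnot u \land ((s \leftrightarrow (u \land r)) \land u)).
      branch 2.1 (add p, (\lnot u \land ((s \leftrightarrow (u \land r)) \land u))):
        (\lnot u \land ((s \leftrightarrow (u \land r)) \land u)): α-rule — add \lnot u, ((s \leftrightarrow (u \land r)) \land u).
        ((s \leftrightarrow (u \land r)) \land u): α-rule — add (s \leftrightarrow (u \land r)), u.
        × closes — contains both u and \lnot u.
      branch 2.2 (add \lnot p, \lnot (\lnot u \land ((s \leftrightarrow (u \land r)) \land u))):
        \lnot (\lnot u \land ((s \leftrightarrow (u \land r)) \land u)): β-rule — branch into \lnot \lnot u  //  \lnot ((s \leftrightarrow (u \land r)) \land u).
          branch 2.2.1 (add \lnot \lnot u):
            ○ open, literals {p=false, u=true}.
          branch 2.2.2 (add \lnot ((s \leftrightarrow (u \land r)) \land u)):
            \lnot ((s \leftrightarrow (u \land r)) \land u): β-rule — branch into \lnot (s \leftrightarrow (u \land r))  //  \lnot u.
              branch 2.2.2.1 (add \lnot (s \leftrightarrow (u \land r))):
                \lnot (s \leftrightarrow (u \land r)): β-rule — branch into s, \lnot (u \land r)  //  \lnot s, (u \land r).
                  branch 2.2.2.1.1 (add s, \lnot (u \land r)):
                    \lnot (u \land r): β-rule — branch into \lnot u  //  \lnot r.
                      branch 2.2.2.1.1.1 (add \lnot u):
                        ○ open, literals {p=false, s=true, u=false}.
                      branch 2.2.2.1.1.2 (add \lnot r):
                        ○ open, literals {p=false, r=false, s=true}.
                  branch 2.2.2.1.2 (add \lnot s, (u \land r)):
                    (u \land r): α-rule — add u, r.
                    ○ open, literals {p=false, r=true, s=false, u=true}.
              branch 2.2.2.2 (add \lnot u):
                ○ open, literals {p=false, u=false}.
6 branches closed, 8 open.
Each open branch fixes some atoms; the unmentioned ones are free. Counting distinct full assignments: branch {q=true, r=true} (p, s, t, u) contributes 16 new; branch {q=false, r=false} (p, s, t, u) contributes 16 new; branch {q=false} (p, r, s, t, u) contributes 16 new; branch {p=false, u=true} (q, r, s, t) contributes 4 new; branch {p=false, s=true, u=false} (q, r, t) contributes 2 new; branch {p=false, r=false, s=true} (q, t, u) contributes 0 new; branch {p=false, r=true, s=false, u=true} (q, t) contributes 0 new; branch {p=false, u=false} (q, r, s, t) contributes 2 new. Total: 56.

56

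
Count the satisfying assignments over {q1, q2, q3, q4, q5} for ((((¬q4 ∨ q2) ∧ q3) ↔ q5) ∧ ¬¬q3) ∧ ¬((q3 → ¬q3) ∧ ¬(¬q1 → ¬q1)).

8

Initial set: {(((((¬q4 ∨ q2) ∧ q3) ↔ q5) ∧ ¬¬q3) ∧ ¬((q3 → ¬q3) ∧ ¬(¬q1 → ¬q1)))}.
(((((¬q4 ∨ q2) ∧ q3) ↔ q5) ∧ ¬¬q3) ∧ ¬((q3 → ¬q3) ∧ ¬(¬q1 → ¬q1))): α-rule — add ((((¬q4 ∨ q2) ∧ q3) ↔ q5) ∧ ¬¬q3), ¬((q3 → ¬q3) ∧ ¬(¬q1 → ¬q1)).
((((¬q4 ∨ q2) ∧ q3) ↔ q5) ∧ ¬¬q3): α-rule — add (((¬q4 ∨ q2) ∧ q3) ↔ q5), ¬¬q3.
¬¬q3: drop double negation, giving q3.
¬((q3 → ¬q3) ∧ ¬(¬q1 → ¬q1)): β-rule — branch into ¬(q3 → ¬q3)  //  ¬¬(¬q1 → ¬q1).
  branch 1 (add ¬(q3 → ¬q3)):
    ¬(q3 → ¬q3): α-rule — add q3, ¬¬q3.
    (((¬q4 ∨ q2) ∧ q3) ↔ q5): β-rule — branch into ((¬q4 ∨ q2) ∧ q3), q5  //  ¬((¬q4 ∨ q2) ∧ q3), ¬q5.
      branch 1.1 (add ((¬q4 ∨ q2) ∧ q3), q5):
        ((¬q4 ∨ q2) ∧ q3): α-rule — add (¬q4 ∨ q2), q3.
        (¬q4 ∨ q2): β-rule — branch into ¬q4  //  q2.
          branch 1.1.1 (add ¬q4):
            ○ open, literals {q3=1, q4=0, q5=1}.
          branch 1.1.2 (add q2):
            ○ open, literals {q2=1, q3=1, q5=1}.
      branch 1.2 (add ¬((¬q4 ∨ q2) ∧ q3), ¬q5):
        ¬((¬q4 ∨ q2) ∧ q3): β-rule — branch into ¬(¬q4 ∨ q2)  //  ¬q3.
          branch 1.2.1 (add ¬(¬q4 ∨ q2)):
            ¬(¬q4 ∨ q2): α-rule — add ¬¬q4, ¬q2.
            ○ open, literals {q2=0, q3=1, q4=1, q5=0}.
          branch 1.2.2 (add ¬q3):
            × closes — contains both q3 and ¬q3.
  branch 2 (add ¬¬(¬q1 → ¬q1)):
    (((¬q4 ∨ q2) ∧ q3) ↔ q5): β-rule — branch into ((¬q4 ∨ q2) ∧ q3), q5  //  ¬((¬q4 ∨ q2) ∧ q3), ¬q5.
      branch 2.1 (add ((¬q4 ∨ q2) ∧ q3), q5):
        ((¬q4 ∨ q2) ∧ q3): α-rule — add (¬q4 ∨ q2), q3.
        ¬¬(¬q1 → ¬q1): β-rule — branch into ¬¬q1  //  ¬q1.
          branch 2.1.1 (add ¬¬q1):
            (¬q4 ∨ q2): β-rule — branch into ¬q4  //  q2.
              branch 2.1.1.1 (add ¬q4):
                ○ open, literals {q1=1, q3=1, q4=0, q5=1}.
              branch 2.1.1.2 (add q2):
                ○ open, literals {q1=1, q2=1, q3=1, q5=1}.
          branch 2.1.2 (add ¬q1):
            (¬q4 ∨ q2): β-rule — branch into ¬q4  //  q2.
              branch 2.1.2.1 (add ¬q4):
                ○ open, literals {q1=0, q3=1, q4=0, q5=1}.
              branch 2.1.2.2 (add q2):
                ○ open, literals {q1=0, q2=1, q3=1, q5=1}.
      branch 2.2 (add ¬((¬q4 ∨ q2) ∧ q3), ¬q5):
        ¬¬(¬q1 → ¬q1): β-rule — branch into ¬¬q1  //  ¬q1.
          branch 2.2.1 (add ¬¬q1):
            ¬((¬q4 ∨ q2) ∧ q3): β-rule — branch into ¬(¬q4 ∨ q2)  //  ¬q3.
              branch 2.2.1.1 (add ¬(¬q4 ∨ q2)):
                ¬(¬q4 ∨ q2): α-rule — add ¬¬q4, ¬q2.
                ○ open, literals {q1=1, q2=0, q3=1, q4=1, q5=0}.
              branch 2.2.1.2 (add ¬q3):
                × closes — contains both q3 and ¬q3.
          branch 2.2.2 (add ¬q1):
            ¬((¬q4 ∨ q2) ∧ q3): β-rule — branch into ¬(¬q4 ∨ q2)  //  ¬q3.
              branch 2.2.2.1 (add ¬(¬q4 ∨ q2)):
                ¬(¬q4 ∨ q2): α-rule — add ¬¬q4, ¬q2.
                ○ open, literals {q1=0, q2=0, q3=1, q4=1, q5=0}.
              branch 2.2.2.2 (add ¬q3):
                × closes — contains both q3 and ¬q3.
3 branches closed, 9 open.
Each open branch fixes some atoms; the unmentioned ones are free. Counting distinct full assignments: branch {q3=1, q4=0, q5=1} (q1, q2) contributes 4 new; branch {q2=1, q3=1, q5=1} (q1, q4) contributes 2 new; branch {q2=0, q3=1, q4=1, q5=0} (q1) contributes 2 new; branch {q1=1, q3=1, q4=0, q5=1} (q2) contributes 0 new; branch {q1=1, q2=1, q3=1, q5=1} (q4) contributes 0 new; branch {q1=0, q3=1, q4=0, q5=1} (q2) contributes 0 new; branch {q1=0, q2=1, q3=1, q5=1} (q4) contributes 0 new; branch {q1=1, q2=0, q3=1, q4=1, q5=0} (none free) contributes 0 new; branch {q1=0, q2=0, q3=1, q4=1, q5=0} (none free) contributes 0 new. Total: 8.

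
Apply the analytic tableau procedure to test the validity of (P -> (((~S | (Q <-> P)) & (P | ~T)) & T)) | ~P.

Assume the negation and expand:
Initial set: {~((P -> (((~S | (Q <-> P)) & (P | ~T)) & T)) | ~P)}.
~((P -> (((~S | (Q <-> P)) & (P | ~T)) & T)) | ~P): α-rule — add ~(P -> (((~S | (Q <-> P)) & (P | ~T)) & T)), ~~P.
~(P -> (((~S | (Q <-> P)) & (P | ~T)) & T)): α-rule — add P, ~(((~S | (Q <-> P)) & (P | ~T)) & T).
~(((~S | (Q <-> P)) & (P | ~T)) & T): β-rule — branch into ~((~S | (Q <-> P)) & (P | ~T))  //  ~T.
  branch 1 (add ~((~S | (Q <-> P)) & (P | ~T))):
    ~((~S | (Q <-> P)) & (P | ~T)): β-rule — branch into ~(~S | (Q <-> P))  //  ~(P | ~T).
      branch 1.1 (add ~(~S | (Q <-> P))):
        ~(~S | (Q <-> P)): α-rule — add ~~S, ~(Q <-> P).
        ~(Q <-> P): β-rule — branch into Q, ~P  //  ~Q, P.
          branch 1.1.1 (add Q, ~P):
            × closes — contains both P and ~P.
          branch 1.1.2 (add ~Q, P):
            ○ open, literals {P=true, Q=false, S=true}.
      branch 1.2 (add ~(P | ~T)):
        ~(P | ~T): α-rule — add ~P, ~~T.
        × closes — contains both P and ~P.
  branch 2 (add ~T):
    ○ open, literals {P=true, T=false}.
2 branches closed, 2 open.
An open branch gives a countermodel: P=true, Q=false, S=true (unmentioned atoms arbitrary); under it the original formula is false.

Not valid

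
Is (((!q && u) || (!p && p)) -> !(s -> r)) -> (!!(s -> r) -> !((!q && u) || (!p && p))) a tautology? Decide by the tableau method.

Assume the negation and expand:
Initial set: {!((((!q && u) || (!p && p)) -> !(s -> r)) -> (!!(s -> r) -> !((!q && u) || (!p && p))))}.
!((((!q && u) || (!p && p)) -> !(s -> r)) -> (!!(s -> r) -> !((!q && u) || (!p && p)))): α-rule — add (((!q && u) || (!p && p)) -> !(s -> r)), !(!!(s -> r) -> !((!q && u) || (!p && p))).
!(!!(s -> r) -> !((!q && u) || (!p && p))): α-rule — add !!(s -> r), !!((!q && u) || (!p && p)).
!!(s -> r): drop double negation, giving (s -> r).
(((!q && u) || (!p && p)) -> !(s -> r)): β-rule — branch into !((!q && u) || (!p && p))  //  !(s -> r).
  branch 1 (add !((!q && u) || (!p && p))):
    !((!q && u) || (!p && p)): α-rule — add !(!q && u), !(!p && p).
    !!((!q && u) || (!p && p)): β-rule — branch into (!q && u)  //  (!p && p).
      branch 1.1 (add (!q && u)):
        (!q && u): α-rule — add !q, u.
        (s -> r): β-rule — branch into !s  //  r.
          branch 1.1.1 (add !s):
            !(!q && u): β-rule — branch into !!q  //  !u.
              branch 1.1.1.1 (add !!q):
                × closes — contains both q and !q.
              branch 1.1.1.2 (add !u):
                × closes — contains both u and !u.
          branch 1.1.2 (add r):
            !(!q && u): β-rule — branch into !!q  //  !u.
              branch 1.1.2.1 (add !!q):
                × closes — contains both q and !q.
              branch 1.1.2.2 (add !u):
                × closes — contains both u and !u.
      branch 1.2 (add (!p && p)):
        (!p && p): α-rule — add !p, p.
        × closes — contains both p and !p.
  branch 2 (add !(s -> r)):
    !(s -> r): α-rule — add s, !r.
    !!((!q && u) || (!p && p)): β-rule — branch into (!q && u)  //  (!p && p).
      branch 2.1 (add (!q && u)):
        (!q && u): α-rule — add !q, u.
        (s -> r): β-rule — branch into !s  //  r.
          branch 2.1.1 (add !s):
            × closes — contains both s and !s.
          branch 2.1.2 (add r):
            × closes — contains both r and !r.
      branch 2.2 (add (!p && p)):
        (!p && p): α-rule — add !p, p.
        × closes — contains both p and !p.
All 8 branches close.
Every branch closed, so the negation is unsatisfiable and the formula is valid.

Valid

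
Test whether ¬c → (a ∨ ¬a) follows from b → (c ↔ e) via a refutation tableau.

Initial set: {(b → (c ↔ e)); ¬(¬c → (a ∨ ¬a))}.
¬(¬c → (a ∨ ¬a)): α-rule — add ¬c, ¬(a ∨ ¬a).
¬(a ∨ ¬a): α-rule — add ¬a, ¬¬a.
× closes — contains both a and ¬a.
All 1 branch closes.
Every branch closed, so the premises entail the conclusion.

Yes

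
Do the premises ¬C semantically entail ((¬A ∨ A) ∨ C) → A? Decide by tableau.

Initial set: {¬C; ¬(((¬A ∨ A) ∨ C) → A)}.
¬(((¬A ∨ A) ∨ C) → A): α-rule — add ((¬A ∨ A) ∨ C), ¬A.
((¬A ∨ A) ∨ C): β-rule — branch into (¬A ∨ A)  //  C.
  branch 1 (add (¬A ∨ A)):
    (¬A ∨ A): β-rule — branch into ¬A  //  A.
      branch 1.1 (add ¬A):
        ○ open, literals {A=0, C=0}.
      branch 1.2 (add A):
        × closes — contains both A and ¬A.
  branch 2 (add C):
    × closes — contains both C and ¬C.
2 branches closed, 1 open.
An open branch gives a countermodel: A=0, C=0 (unmentioned atoms arbitrary); the premises hold there but the conclusion fails.

No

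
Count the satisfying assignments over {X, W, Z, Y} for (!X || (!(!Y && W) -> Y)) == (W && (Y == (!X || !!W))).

6

Initial set: {((!X || (!(!Y && W) -> Y)) == (W && (Y == (!X || !!W))))}.
((!X || (!(!Y && W) -> Y)) == (W && (Y == (!X || !!W)))): β-rule — branch into (!X || (!(!Y && W) -> Y)), (W && (Y == (!X || !!W)))  //  !(!X || (!(!Y && W) -> Y)), !(W && (Y == (!X || !!W))).
  branch 1 (add (!X || (!(!Y && W) -> Y)), (W && (Y == (!X || !!W)))):
    (W && (Y == (!X || !!W))): α-rule — add W, (Y == (!X || !!W)).
    (!X || (!(!Y && W) -> Y)): β-rule — branch into !X  //  (!(!Y && W) -> Y).
      branch 1.1 (add !X):
        (Y == (!X || !!W)): β-rule — branch into Y, (!X || !!W)  //  !Y, !(!X || !!W).
          branch 1.1.1 (add Y, (!X || !!W)):
            (!X || !!W): β-rule — branch into !X  //  !!W.
              branch 1.1.1.1 (add !X):
                ○ open, literals {W=true, X=false, Y=true}.
              branch 1.1.1.2 (add !!W):
                !!W: drop double negation, giving W.
                ○ open, literals {W=true, X=false, Y=true}.
          branch 1.1.2 (add !Y, !(!X || !!W)):
            !(!X || !!W): α-rule — add !!X, !!!W.
            × closes — contains both X and !X.
      branch 1.2 (add (!(!Y && W) -> Y)):
        (Y == (!X || !!W)): β-rule — branch into Y, (!X || !!W)  //  !Y, !(!X || !!W).
          branch 1.2.1 (add Y, (!X || !!W)):
            (!(!Y && W) -> Y): β-rule — branch into !!(!Y && W)  //  Y.
              branch 1.2.1.1 (add !!(!Y && W)):
                !!(!Y && W): α-rule — add !Y, W.
                × closes — contains both Y and !Y.
              branch 1.2.1.2 (add Y):
                (!X || !!W): β-rule — branch into !X  //  !!W.
                  branch 1.2.1.2.1 (add !X):
                    ○ open, literals {W=true, X=false, Y=true}.
                  branch 1.2.1.2.2 (add !!W):
                    !!W: drop double negation, giving W.
                    ○ open, literals {W=true, Y=true}.
          branch 1.2.2 (add !Y, !(!X || !!W)):
            !(!X || !!W): α-rule — add !!X, !!!W.
            !!!W: drop double negation, giving !W.
            × closes — contains both W and !W.
  branch 2 (add !(!X || (!(!Y && W) -> Y)), !(W && (Y == (!X || !!W)))):
    !(!X || (!(!Y && W) -> Y)): α-rule — add !!X, !(!(!Y && W) -> Y).
    !(!(!Y && W) -> Y): α-rule — add !(!Y && W), !Y.
    !(W && (Y == (!X || !!W))): β-rule — branch into !W  //  !(Y == (!X || !!W)).
      branch 2.1 (add !W):
        !(!Y && W): β-rule — branch into !!Y  //  !W.
          branch 2.1.1 (add !!Y):
            × closes — contains both Y and !Y.
          branch 2.1.2 (add !W):
            ○ open, literals {W=false, X=true, Y=false}.
      branch 2.2 (add !(Y == (!X || !!W))):
        !(!Y && W): β-rule — branch into !!Y  //  !W.
          branch 2.2.1 (add !!Y):
            × closes — contains both Y and !Y.
          branch 2.2.2 (add !W):
            !(Y == (!X || !!W)): β-rule — branch into Y, !(!X || !!W)  //  !Y, (!X || !!W).
              branch 2.2.2.1 (add Y, !(!X || !!W)):
                × closes — contains both Y and !Y.
              branch 2.2.2.2 (add !Y, (!X || !!W)):
                (!X || !!W): β-rule — branch into !X  //  !!W.
                  branch 2.2.2.2.1 (add !X):
                    × closes — contains both X and !X.
                  branch 2.2.2.2.2 (add !!W):
                    !!W: drop double negation, giving W.
                    × closes — contains both W and !W.
8 branches closed, 5 open.
Each open branch fixes some atoms; the unmentioned ones are free. Counting distinct full assignments: branch {W=true, X=false, Y=true} (Z) contributes 2 new; branch {W=true, X=false, Y=true} (Z) contributes 0 new; branch {W=true, X=false, Y=true} (Z) contributes 0 new; branch {W=true, Y=true} (X, Z) contributes 2 new; branch {W=false, X=true, Y=false} (Z) contributes 2 new. Total: 6.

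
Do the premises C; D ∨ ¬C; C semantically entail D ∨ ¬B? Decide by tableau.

Yes

Initial set: {C; (D ∨ ¬C); C; ¬(D ∨ ¬B)}.
¬(D ∨ ¬B): α-rule — add ¬D, ¬¬B.
(D ∨ ¬C): β-rule — branch into D  //  ¬C.
  branch 1 (add D):
    × closes — contains both D and ¬D.
  branch 2 (add ¬C):
    × closes — contains both C and ¬C.
All 2 branches close.
Every branch closed, so the premises entail the conclusion.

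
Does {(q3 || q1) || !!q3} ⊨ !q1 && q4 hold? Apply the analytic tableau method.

No

Initial set: {((q3 || q1) || !!q3); !(!q1 && q4)}.
((q3 || q1) || !!q3): β-rule — branch into (q3 || q1)  //  !!q3.
  branch 1 (add (q3 || q1)):
    !(!q1 && q4): β-rule — branch into !!q1  //  !q4.
      branch 1.1 (add !!q1):
        (q3 || q1): β-rule — branch into q3  //  q1.
          branch 1.1.1 (add q3):
            ○ open, literals {q1=true, q3=true}.
          branch 1.1.2 (add q1):
            ○ open, literals {q1=true}.
      branch 1.2 (add !q4):
        (q3 || q1): β-rule — branch into q3  //  q1.
          branch 1.2.1 (add q3):
            ○ open, literals {q3=true, q4=false}.
          branch 1.2.2 (add q1):
            ○ open, literals {q1=true, q4=false}.
  branch 2 (add !!q3):
    !!q3: drop double negation, giving q3.
    !(!q1 && q4): β-rule — branch into !!q1  //  !q4.
      branch 2.1 (add !!q1):
        ○ open, literals {q1=true, q3=true}.
      branch 2.2 (add !q4):
        ○ open, literals {q3=true, q4=false}.
0 branches closed, 6 open.
An open branch gives a countermodel: q1=true, q3=true (unmentioned atoms arbitrary); the premises hold there but the conclusion fails.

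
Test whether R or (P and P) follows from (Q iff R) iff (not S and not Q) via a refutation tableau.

Initial set: {((Q iff R) iff (not S and not Q)); not (R or (P and P))}.
not (R or (P and P)): α-rule — add not R, not (P and P).
((Q iff R) iff (not S and not Q)): β-rule — branch into (Q iff R), (not S and not Q)  //  not (Q iff R), not (not S and not Q).
  branch 1 (add (Q iff R), (not S and not Q)):
    (not S and not Q): α-rule — add not S, not Q.
    not (P and P): β-rule — branch into not P  //  not P.
      branch 1.1 (add not P):
        (Q iff R): β-rule — branch into Q, R  //  not Q, not R.
          branch 1.1.1 (add Q, R):
            × closes — contains both Q and not Q.
          branch 1.1.2 (add not Q, not R):
            ○ open, literals {P=0, Q=0, R=0, S=0}.
      branch 1.2 (add not P):
        (Q iff R): β-rule — branch into Q, R  //  not Q, not R.
          branch 1.2.1 (add Q, R):
            × closes — contains both Q and not Q.
          branch 1.2.2 (add not Q, not R):
            ○ open, literals {P=0, Q=0, R=0, S=0}.
  branch 2 (add not (Q iff R), not (not S and not Q)):
    not (P and P): β-rule — branch into not P  //  not P.
      branch 2.1 (add not P):
        not (Q iff R): β-rule — branch into Q, not R  //  not Q, R.
          branch 2.1.1 (add Q, not R):
            not (not S and not Q): β-rule — branch into not not S  //  not not Q.
              branch 2.1.1.1 (add not not S):
                ○ open, literals {P=0, Q=1, R=0, S=1}.
              branch 2.1.1.2 (add not not Q):
                ○ open, literals {P=0, Q=1, R=0}.
          branch 2.1.2 (add not Q, R):
            × closes — contains both R and not R.
      branch 2.2 (add not P):
        not (Q iff R): β-rule — branch into Q, not R  //  not Q, R.
          branch 2.2.1 (add Q, not R):
            not (not S and not Q): β-rule — branch into not not S  //  not not Q.
              branch 2.2.1.1 (add not not S):
                ○ open, literals {P=0, Q=1, R=0, S=1}.
              branch 2.2.1.2 (add not not Q):
                ○ open, literals {P=0, Q=1, R=0}.
          branch 2.2.2 (add not Q, R):
            × closes — contains both R and not R.
4 branches closed, 6 open.
An open branch gives a countermodel: P=0, Q=0, R=0, S=0 (unmentioned atoms arbitrary); the premises hold there but the conclusion fails.

No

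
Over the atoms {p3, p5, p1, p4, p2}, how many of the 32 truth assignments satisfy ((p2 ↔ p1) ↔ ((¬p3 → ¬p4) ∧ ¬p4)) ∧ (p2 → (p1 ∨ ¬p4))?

Initial set: {(((p2 ↔ p1) ↔ ((¬p3 → ¬p4) ∧ ¬p4)) ∧ (p2 → (p1 ∨ ¬p4)))}.
(((p2 ↔ p1) ↔ ((¬p3 → ¬p4) ∧ ¬p4)) ∧ (p2 → (p1 ∨ ¬p4))): α-rule — add ((p2 ↔ p1) ↔ ((¬p3 → ¬p4) ∧ ¬p4)), (p2 → (p1 ∨ ¬p4)).
((p2 ↔ p1) ↔ ((¬p3 → ¬p4) ∧ ¬p4)): β-rule — branch into (p2 ↔ p1), ((¬p3 → ¬p4) ∧ ¬p4)  //  ¬(p2 ↔ p1), ¬((¬p3 → ¬p4) ∧ ¬p4).
  branch 1 (add (p2 ↔ p1), ((¬p3 → ¬p4) ∧ ¬p4)):
    ((¬p3 → ¬p4) ∧ ¬p4): α-rule — add (¬p3 → ¬p4), ¬p4.
    (p2 → (p1 ∨ ¬p4)): β-rule — branch into ¬p2  //  (p1 ∨ ¬p4).
      branch 1.1 (add ¬p2):
        (p2 ↔ p1): β-rule — branch into p2, p1  //  ¬p2, ¬p1.
          branch 1.1.1 (add p2, p1):
            × closes — contains both p2 and ¬p2.
          branch 1.1.2 (add ¬p2, ¬p1):
            (¬p3 → ¬p4): β-rule — branch into ¬¬p3  //  ¬p4.
              branch 1.1.2.1 (add ¬¬p3):
                ○ open, literals {p1=false, p2=false, p3=true, p4=false}.
              branch 1.1.2.2 (add ¬p4):
                ○ open, literals {p1=false, p2=false, p4=false}.
      branch 1.2 (add (p1 ∨ ¬p4)):
        (p2 ↔ p1): β-rule — branch into p2, p1  //  ¬p2, ¬p1.
          branch 1.2.1 (add p2, p1):
            (¬p3 → ¬p4): β-rule — branch into ¬¬p3  //  ¬p4.
              branch 1.2.1.1 (add ¬¬p3):
                (p1 ∨ ¬p4): β-rule — branch into p1  //  ¬p4.
                  branch 1.2.1.1.1 (add p1):
                    ○ open, literals {p1=true, p2=true, p3=true, p4=false}.
                  branch 1.2.1.1.2 (add ¬p4):
                    ○ open, literals {p1=true, p2=true, p3=true, p4=false}.
              branch 1.2.1.2 (add ¬p4):
                (p1 ∨ ¬p4): β-rule — branch into p1  //  ¬p4.
                  branch 1.2.1.2.1 (add p1):
                    ○ open, literals {p1=true, p2=true, p4=false}.
                  branch 1.2.1.2.2 (add ¬p4):
                    ○ open, literals {p1=true, p2=true, p4=false}.
          branch 1.2.2 (add ¬p2, ¬p1):
            (¬p3 → ¬p4): β-rule — branch into ¬¬p3  //  ¬p4.
              branch 1.2.2.1 (add ¬¬p3):
                (p1 ∨ ¬p4): β-rule — branch into p1  //  ¬p4.
                  branch 1.2.2.1.1 (add p1):
                    × closes — contains both p1 and ¬p1.
                  branch 1.2.2.1.2 (add ¬p4):
                    ○ open, literals {p1=false, p2=false, p3=true, p4=false}.
              branch 1.2.2.2 (add ¬p4):
                (p1 ∨ ¬p4): β-rule — branch into p1  //  ¬p4.
                  branch 1.2.2.2.1 (add p1):
                    × closes — contains both p1 and ¬p1.
                  branch 1.2.2.2.2 (add ¬p4):
                    ○ open, literals {p1=false, p2=false, p4=false}.
  branch 2 (add ¬(p2 ↔ p1), ¬((¬p3 → ¬p4) ∧ ¬p4)):
    (p2 → (p1 ∨ ¬p4)): β-rule — branch into ¬p2  //  (p1 ∨ ¬p4).
      branch 2.1 (add ¬p2):
        ¬(p2 ↔ p1): β-rule — branch into p2, ¬p1  //  ¬p2, p1.
          branch 2.1.1 (add p2, ¬p1):
            × closes — contains both p2 and ¬p2.
          branch 2.1.2 (add ¬p2, p1):
            ¬((¬p3 → ¬p4) ∧ ¬p4): β-rule — branch into ¬(¬p3 → ¬p4)  //  ¬¬p4.
              branch 2.1.2.1 (add ¬(¬p3 → ¬p4)):
                ¬(¬p3 → ¬p4): α-rule — add ¬p3, ¬¬p4.
                ○ open, literals {p1=true, p2=false, p3=false, p4=true}.
              branch 2.1.2.2 (add ¬¬p4):
                ○ open, literals {p1=true, p2=false, p4=true}.
      branch 2.2 (add (p1 ∨ ¬p4)):
        ¬(p2 ↔ p1): β-rule — branch into p2, ¬p1  //  ¬p2, p1.
          branch 2.2.1 (add p2, ¬p1):
            ¬((¬p3 → ¬p4) ∧ ¬p4): β-rule — branch into ¬(¬p3 → ¬p4)  //  ¬¬p4.
              branch 2.2.1.1 (add ¬(¬p3 → ¬p4)):
                ¬(¬p3 → ¬p4): α-rule — add ¬p3, ¬¬p4.
                (p1 ∨ ¬p4): β-rule — branch into p1  //  ¬p4.
                  branch 2.2.1.1.1 (add p1):
                    × closes — contains both p1 and ¬p1.
                  branch 2.2.1.1.2 (add ¬p4):
                    × closes — contains both p4 and ¬p4.
              branch 2.2.1.2 (add ¬¬p4):
                (p1 ∨ ¬p4): β-rule — branch into p1  //  ¬p4.
                  branch 2.2.1.2.1 (add p1):
                    × closes — contains both p1 and ¬p1.
                  branch 2.2.1.2.2 (add ¬p4):
                    × closes — contains both p4 and ¬p4.
          branch 2.2.2 (add ¬p2, p1):
            ¬((¬p3 → ¬p4) ∧ ¬p4): β-rule — branch into ¬(¬p3 → ¬p4)  //  ¬¬p4.
              branch 2.2.2.1 (add ¬(¬p3 → ¬p4)):
                ¬(¬p3 → ¬p4): α-rule — add ¬p3, ¬¬p4.
                (p1 ∨ ¬p4): β-rule — branch into p1  //  ¬p4.
                  branch 2.2.2.1.1 (add p1):
                    ○ open, literals {p1=true, p2=false, p3=false, p4=true}.
                  branch 2.2.2.1.2 (add ¬p4):
                    × closes — contains both p4 and ¬p4.
              branch 2.2.2.2 (add ¬¬p4):
                (p1 ∨ ¬p4): β-rule — branch into p1  //  ¬p4.
                  branch 2.2.2.2.1 (add p1):
                    ○ open, literals {p1=true, p2=false, p4=true}.
                  branch 2.2.2.2.2 (add ¬p4):
                    × closes — contains both p4 and ¬p4.
10 branches closed, 12 open.
Each open branch fixes some atoms; the unmentioned ones are free. Counting distinct full assignments: branch {p1=false, p2=false, p3=true, p4=false} (p5) contributes 2 new; branch {p1=false, p2=false, p4=false} (p3, p5) contributes 2 new; branch {p1=true, p2=true, p3=true, p4=false} (p5) contributes 2 new; branch {p1=true, p2=true, p3=true, p4=false} (p5) contributes 0 new; branch {p1=true, p2=true, p4=false} (p3, p5) contributes 2 new; branch {p1=true, p2=true, p4=false} (p3, p5) contributes 0 new; branch {p1=false, p2=false, p3=true, p4=false} (p5) contributes 0 new; branch {p1=false, p2=false, p4=false} (p3, p5) contributes 0 new; branch {p1=true, p2=false, p3=false, p4=true} (p5) contributes 2 new; branch {p1=true, p2=false, p4=true} (p3, p5) contributes 2 new; branch {p1=true, p2=false, p3=false, p4=true} (p5) contributes 0 new; branch {p1=true, p2=false, p4=true} (p3, p5) contributes 0 new. Total: 12.

12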